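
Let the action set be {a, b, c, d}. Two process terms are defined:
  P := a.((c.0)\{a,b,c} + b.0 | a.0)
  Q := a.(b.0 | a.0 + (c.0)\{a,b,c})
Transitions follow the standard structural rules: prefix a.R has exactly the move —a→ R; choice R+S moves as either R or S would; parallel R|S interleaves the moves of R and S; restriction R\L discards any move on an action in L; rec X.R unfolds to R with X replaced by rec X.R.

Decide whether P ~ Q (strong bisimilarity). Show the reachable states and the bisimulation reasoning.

P's transition system — 5 states:
  m0 = a.((c.0)\{a,b,c} + b.0 | a.0) ⊢ --a--▸ m1
  m1 = (c.0)\{a,b,c} + b.0 | a.0 ⊢ --a--▸ m2, --b--▸ m3
  m2 = b.0 | 0 ⊢ --b--▸ m4
  m3 = 0 | a.0 ⊢ --a--▸ m4
  m4 = 0 | 0 ⊢ (no moves)
Q's transition system — 5 states:
  n0 = a.(b.0 | a.0 + (c.0)\{a,b,c}) ⊢ --a--▸ n1
  n1 = b.0 | a.0 + (c.0)\{a,b,c} ⊢ --a--▸ n2, --b--▸ n3
  n2 = b.0 | 0 ⊢ --b--▸ n4
  n3 = 0 | a.0 ⊢ --a--▸ n4
  n4 = 0 | 0 ⊢ (no moves)
Bisimilarity quotient blocks:
  B0 = {m0, n0}
  B1 = {m1, n1}
  B2 = {m3, n3}
  B3 = {m4, n4}
  B4 = {m2, n2}
m0 ∈ B0, n0 ∈ B0 → same block

YES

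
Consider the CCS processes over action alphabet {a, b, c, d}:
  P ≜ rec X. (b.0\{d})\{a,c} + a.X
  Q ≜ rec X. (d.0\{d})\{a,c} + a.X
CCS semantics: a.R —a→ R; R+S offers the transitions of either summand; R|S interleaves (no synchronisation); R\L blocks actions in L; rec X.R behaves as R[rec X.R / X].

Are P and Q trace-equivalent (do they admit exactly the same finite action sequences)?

trace-distinct — witness ⟨b⟩

Reachable graph of P (2 states):
  s0 = rec X. (b.0\{d})\{a,c} + a.X ⊢ =a=> s0, =b=> s1
  s1 = 0\{d}\{a,c} ⊢ stopped
Reachable graph of Q (2 states):
  t0 = rec X. (d.0\{d})\{a,c} + a.X ⊢ =a=> t0, =d=> t1
  t1 = 0\{d}\{a,c} ⊢ stopped
Trace ⟨b⟩ through P, begin at {s0}:
  [1] b ⇒ {s1}
  ✓ P
Trace ⟨b⟩ through Q, begin at {t0}:
  [1] b ⇒ ∅ (Q stuck)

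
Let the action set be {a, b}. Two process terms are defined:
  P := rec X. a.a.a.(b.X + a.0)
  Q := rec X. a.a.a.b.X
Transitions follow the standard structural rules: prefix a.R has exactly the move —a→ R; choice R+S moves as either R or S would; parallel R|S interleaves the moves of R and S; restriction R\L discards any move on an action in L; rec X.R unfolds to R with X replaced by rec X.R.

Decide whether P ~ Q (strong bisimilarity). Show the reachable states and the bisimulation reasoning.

P's transition system — 5 states:
  p0 = rec X. a.a.a.(b.X + a.0) | -a-> p1
  p1 = a.a.(b.(rec X. a.a.a.(b.X + a.0)) + a.0) | -a-> p2
  p2 = a.(b.(rec X. a.a.a.(b.X + a.0)) + a.0) | -a-> p3
  p3 = b.(rec X. a.a.a.(b.X + a.0)) + a.0 | -a-> p4, -b-> p0
  p4 = 0 | deadlocked
Q's transition system — 4 states:
  q0 = rec X. a.a.a.b.X | -a-> q1
  q1 = a.a.b.(rec X. a.a.a.b.X) | -a-> q2
  q2 = a.b.(rec X. a.a.a.b.X) | -a-> q3
  q3 = b.(rec X. a.a.a.b.X) | -b-> q0
Coarsest stable partition (strong bisimilarity classes):
  B0 = {p0}
  B1 = {p1}
  B2 = {p2}
  B3 = {p3}
  B4 = {p4}
  B5 = {q0}
  B6 = {q1}
  B7 = {q2}
  B8 = {q3}
p0 ∈ B0, q0 ∈ B5 → different blocks

P ≁ Q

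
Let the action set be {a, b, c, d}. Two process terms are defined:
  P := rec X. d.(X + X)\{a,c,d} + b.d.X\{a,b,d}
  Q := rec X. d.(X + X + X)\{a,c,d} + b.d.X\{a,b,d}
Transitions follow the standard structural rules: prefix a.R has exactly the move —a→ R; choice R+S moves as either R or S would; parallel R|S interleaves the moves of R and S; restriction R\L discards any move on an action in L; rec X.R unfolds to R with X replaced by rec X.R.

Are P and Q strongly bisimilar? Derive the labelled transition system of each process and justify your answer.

P's transition system — 5 states:
  m0 = rec X. d.(X + X)\{a,c,d} + b.d.X\{a,b,d} → —b→ m1, —d→ m2
  m1 = d.(rec X. d.(X + X)\{a,c,d} + b.d.X\{a,b,d})\{a,b,d} → —d→ m3
  m2 = ((rec X. d.(X + X)\{a,c,d} + b.d.X\{a,b,d}) + (rec X. d.(X + X)\{a,c,d} + b.d.X\{a,b,d}))\{a,c,d} → —b→ m4
  m3 = (rec X. d.(X + X)\{a,c,d} + b.d.X\{a,b,d})\{a,b,d} → stopped
  m4 = (d.(rec X. d.(X + X)\{a,c,d} + b.d.X\{a,b,d})\{a,b,d})\{a,c,d} → stopped
Q's transition system — 5 states:
  n0 = rec X. d.(X + X + X)\{a,c,d} + b.d.X\{a,b,d} → —b→ n1, —d→ n2
  n1 = d.(rec X. d.(X + X + X)\{a,c,d} + b.d.X\{a,b,d})\{a,b,d} → —d→ n3
  n2 = ((rec X. d.(X + X + X)\{a,c,d} + b.d.X\{a,b,d}) + (rec X. d.(X + X + X)\{a,c,d} + b.d.X\{a,b,d}) + (rec X. d.(X + X + X)\{a,c,d} + b.d.X\{a,b,d}))\{a,c,d} → —b→ n4
  n3 = (rec X. d.(X + X + X)\{a,c,d} + b.d.X\{a,b,d})\{a,b,d} → stopped
  n4 = (d.(rec X. d.(X + X + X)\{a,c,d} + b.d.X\{a,b,d})\{a,b,d})\{a,c,d} → stopped
Coarsest stable partition (strong bisimilarity classes):
  B0 = {m0, n0}
  B1 = {m2, n2}
  B2 = {m3, m4, n3, n4}
  B3 = {m1, n1}
m0 ∈ B0, n0 ∈ B0 → same block

YES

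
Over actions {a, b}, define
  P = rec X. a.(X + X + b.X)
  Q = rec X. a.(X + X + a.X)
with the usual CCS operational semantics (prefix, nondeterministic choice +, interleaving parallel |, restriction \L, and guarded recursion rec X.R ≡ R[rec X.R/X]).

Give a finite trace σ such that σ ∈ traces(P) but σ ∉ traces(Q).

ab

Reachable graph of P (2 states):
  m0 = rec X. a.(X + X + b.X) :: -a-> m1
  m1 = (rec X. a.(X + X + b.X)) + (rec X. a.(X + X + b.X)) + b.(rec X. a.(X + X + b.X)) :: -a-> m1, -b-> m0
Reachable graph of Q (2 states):
  n0 = rec X. a.(X + X + a.X) :: -a-> n1
  n1 = (rec X. a.(X + X + a.X)) + (rec X. a.(X + X + a.X)) + a.(rec X. a.(X + X + a.X)) :: -a-> n0, -a-> n1
Run σ = ⟨ab⟩ on P: start {m0}
  [1] a ⇒ {m1}
  [2] b ⇒ {m0}
  ✓ P
Run σ = ⟨ab⟩ on Q: start {n0}
  [1] a ⇒ {n1}
  [2] b ⇒ ∅  — Q cannot continue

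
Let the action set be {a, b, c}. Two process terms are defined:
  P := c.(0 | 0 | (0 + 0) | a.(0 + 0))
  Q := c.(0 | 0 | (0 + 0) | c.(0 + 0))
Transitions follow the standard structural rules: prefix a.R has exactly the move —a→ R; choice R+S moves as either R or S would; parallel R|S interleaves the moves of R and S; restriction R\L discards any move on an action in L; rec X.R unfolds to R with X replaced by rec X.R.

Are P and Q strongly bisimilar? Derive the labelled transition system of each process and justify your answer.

LTS(P): 3 reachable states
  m0 = c.(0 | 0 | (0 + 0) | a.(0 + 0)) ⊢ --c--▸ m1
  m1 = 0 | 0 | (0 + 0) | a.(0 + 0) ⊢ --a--▸ m2
  m2 = 0 | 0 | (0 + 0) | (0 + 0) ⊢ (no moves)
LTS(Q): 3 reachable states
  n0 = c.(0 | 0 | (0 + 0) | c.(0 + 0)) ⊢ --c--▸ n1
  n1 = 0 | 0 | (0 + 0) | c.(0 + 0) ⊢ --c--▸ n2
  n2 = 0 | 0 | (0 + 0) | (0 + 0) ⊢ (no moves)
Coarsest stable partition (strong bisimilarity classes):
  B0 = {m0}
  B1 = {m1}
  B2 = {m2, n2}
  B3 = {n0}
  B4 = {n1}
m0 ∈ B0, n0 ∈ B3 → different blocks

P ≁ Q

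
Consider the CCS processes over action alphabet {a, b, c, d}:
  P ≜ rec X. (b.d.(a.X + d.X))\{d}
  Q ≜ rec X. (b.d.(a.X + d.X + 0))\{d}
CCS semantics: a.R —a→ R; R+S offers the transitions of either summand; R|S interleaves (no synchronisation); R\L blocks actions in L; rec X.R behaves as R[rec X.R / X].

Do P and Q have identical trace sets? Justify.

Reachable graph of P (2 states):
  s0 = rec X. (b.d.(a.X + d.X))\{d} ⊢ =b=> s1
  s1 = (d.(a.(rec X. (b.d.(a.X + d.X))\{d}) + d.(rec X. (b.d.(a.X + d.X))\{d})))\{d} ⊢ stopped
Reachable graph of Q (2 states):
  t0 = rec X. (b.d.(a.X + d.X + 0))\{d} ⊢ =b=> t1
  t1 = (d.(a.(rec X. (b.d.(a.X + d.X + 0))\{d}) + d.(rec X. (b.d.(a.X + d.X + 0))\{d}) + 0))\{d} ⊢ stopped
Coarsest stable partition (strong bisimilarity classes):
  B0 = {s0, t0}
  B1 = {s1, t1}
s0 ∈ B0, t0 ∈ B0 → same block
Bisimilar ⇒ trace-equivalent.

trace-equivalent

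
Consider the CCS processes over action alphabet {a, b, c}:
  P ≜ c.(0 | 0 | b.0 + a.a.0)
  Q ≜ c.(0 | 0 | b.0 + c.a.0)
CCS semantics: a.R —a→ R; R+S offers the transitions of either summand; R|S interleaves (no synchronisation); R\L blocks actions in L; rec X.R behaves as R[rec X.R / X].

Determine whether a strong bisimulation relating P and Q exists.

Reachable graph of P (5 states):
  p0 = c.(0 | 0 | b.0 + a.a.0) → -c-> p1
  p1 = 0 | 0 | b.0 + a.a.0 → -a-> p2, -b-> p3
  p2 = a.0 → -a-> p4
  p3 = 0 | 0 | 0 → stopped
  p4 = 0 → stopped
Reachable graph of Q (5 states):
  q0 = c.(0 | 0 | b.0 + c.a.0) → -c-> q1
  q1 = 0 | 0 | b.0 + c.a.0 → -b-> q2, -c-> q3
  q2 = 0 | 0 | 0 → stopped
  q3 = a.0 → -a-> q4
  q4 = 0 → stopped
Coarsest stable partition (strong bisimilarity classes):
  B0 = {p0}
  B1 = {p1}
  B2 = {p3, p4, q2, q4}
  B3 = {p2, q3}
  B4 = {q0}
  B5 = {q1}
p0 ∈ B0, q0 ∈ B4 → different blocks

not bisimilar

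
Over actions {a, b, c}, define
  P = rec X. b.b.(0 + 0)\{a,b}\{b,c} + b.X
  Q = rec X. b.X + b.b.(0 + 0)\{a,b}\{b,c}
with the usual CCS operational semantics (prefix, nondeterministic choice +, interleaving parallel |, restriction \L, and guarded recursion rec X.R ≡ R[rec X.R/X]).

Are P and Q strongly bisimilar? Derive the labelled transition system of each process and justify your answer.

Reachable graph of P (3 states):
  s0 = rec X. b.b.(0 + 0)\{a,b}\{b,c} + b.X ⊢ —b→ s0, —b→ s1
  s1 = b.(0 + 0)\{a,b}\{b,c} ⊢ —b→ s2
  s2 = (0 + 0)\{a,b}\{b,c} ⊢ ·
Reachable graph of Q (3 states):
  t0 = rec X. b.X + b.b.(0 + 0)\{a,b}\{b,c} ⊢ —b→ t0, —b→ t1
  t1 = b.(0 + 0)\{a,b}\{b,c} ⊢ —b→ t2
  t2 = (0 + 0)\{a,b}\{b,c} ⊢ ·
Partition-refinement fixed point:
  B0 = {s0, t0}
  B1 = {s1, t1}
  B2 = {s2, t2}
s0 ∈ B0, t0 ∈ B0 → same block

YES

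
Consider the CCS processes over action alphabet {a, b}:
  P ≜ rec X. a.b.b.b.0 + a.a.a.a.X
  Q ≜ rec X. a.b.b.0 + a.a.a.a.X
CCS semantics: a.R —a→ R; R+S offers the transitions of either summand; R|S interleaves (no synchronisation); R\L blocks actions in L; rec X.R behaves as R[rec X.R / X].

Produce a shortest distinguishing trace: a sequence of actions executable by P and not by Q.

P's transition system — 8 states:
  s0 = rec X. a.b.b.b.0 + a.a.a.a.X has moves —a→ s1, —a→ s2
  s1 = a.a.a.(rec X. a.b.b.b.0 + a.a.a.a.X) has moves —a→ s3
  s2 = b.b.b.0 has moves —b→ s4
  s3 = a.a.(rec X. a.b.b.b.0 + a.a.a.a.X) has moves —a→ s5
  s4 = b.b.0 has moves —b→ s6
  s5 = a.(rec X. a.b.b.b.0 + a.a.a.a.X) has moves —a→ s0
  s6 = b.0 has moves —b→ s7
  s7 = 0 has moves deadlocked
Q's transition system — 7 states:
  t0 = rec X. a.b.b.0 + a.a.a.a.X has moves —a→ t1, —a→ t2
  t1 = a.a.a.(rec X. a.b.b.0 + a.a.a.a.X) has moves —a→ t3
  t2 = b.b.0 has moves —b→ t4
  t3 = a.a.(rec X. a.b.b.0 + a.a.a.a.X) has moves —a→ t5
  t4 = b.0 has moves —b→ t6
  t5 = a.(rec X. a.b.b.0 + a.a.a.a.X) has moves —a→ t0
  t6 = 0 has moves deadlocked
Trace ⟨abbb⟩ through P, begin at {s0}:
  step 1 (a): {s1, s2}
  step 2 (b): {s4}
  step 3 (b): {s6}
  step 4 (b): {s7}
  — P admits the full trace.
Trace ⟨abbb⟩ through Q, begin at {t0}:
  step 1 (a): {t1, t2}
  step 2 (b): {t4}
  step 3 (b): {t6}
  step 4 (b): ∅ (Q stuck)

abbb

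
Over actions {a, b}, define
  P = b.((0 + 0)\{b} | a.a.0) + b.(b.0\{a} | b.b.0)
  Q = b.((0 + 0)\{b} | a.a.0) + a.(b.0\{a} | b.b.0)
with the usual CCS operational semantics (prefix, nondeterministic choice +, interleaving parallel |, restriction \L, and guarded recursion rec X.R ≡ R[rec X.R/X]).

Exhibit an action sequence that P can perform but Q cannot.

bb

P's transition system — 10 states:
  s0 = b.((0 + 0)\{b} | a.a.0) + b.(b.0\{a} | b.b.0) → -b-> s1, -b-> s2
  s1 = (0 + 0)\{b} | a.a.0 → -a-> s3
  s2 = b.0\{a} | b.b.0 → -b-> s4, -b-> s5
  s3 = (0 + 0)\{b} | a.0 → -a-> s6
  s4 = 0\{a} | b.b.0 → -b-> s7
  s5 = b.0\{a} | b.0 → -b-> s7, -b-> s8
  s6 = (0 + 0)\{b} | 0 → ∅
  s7 = 0\{a} | b.0 → -b-> s9
  s8 = b.0\{a} | 0 → -b-> s9
  s9 = 0\{a} | 0 → ∅
Q's transition system — 10 states:
  t0 = b.((0 + 0)\{b} | a.a.0) + a.(b.0\{a} | b.b.0) → -a-> t1, -b-> t2
  t1 = b.0\{a} | b.b.0 → -b-> t3, -b-> t4
  t2 = (0 + 0)\{b} | a.a.0 → -a-> t5
  t3 = 0\{a} | b.b.0 → -b-> t6
  t4 = b.0\{a} | b.0 → -b-> t6, -b-> t7
  t5 = (0 + 0)\{b} | a.0 → -a-> t8
  t6 = 0\{a} | b.0 → -b-> t9
  t7 = b.0\{a} | 0 → -b-> t9
  t8 = (0 + 0)\{b} | 0 → ∅
  t9 = 0\{a} | 0 → ∅
Executing bb from P (initial set {s0}):
  after b @ step 1: {s1, s2}
  after b @ step 2: {s4, s5}
  ✓ P
Executing bb from Q (initial set {t0}):
  after b @ step 1: {t2}
  after b @ step 2: ∅ (Q stuck)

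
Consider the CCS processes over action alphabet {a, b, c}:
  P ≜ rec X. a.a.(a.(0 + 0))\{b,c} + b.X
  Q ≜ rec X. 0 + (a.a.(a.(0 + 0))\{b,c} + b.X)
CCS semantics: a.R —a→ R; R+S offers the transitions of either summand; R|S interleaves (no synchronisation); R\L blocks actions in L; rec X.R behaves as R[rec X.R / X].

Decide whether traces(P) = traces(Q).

P's transition system — 4 states:
  u0 = rec X. a.a.(a.(0 + 0))\{b,c} + b.X :: --a--▸ u1, --b--▸ u0
  u1 = a.(a.(0 + 0))\{b,c} :: --a--▸ u2
  u2 = (a.(0 + 0))\{b,c} :: --a--▸ u3
  u3 = (0 + 0)\{b,c} :: ∅
Q's transition system — 4 states:
  v0 = rec X. 0 + (a.a.(a.(0 + 0))\{b,c} + b.X) :: --a--▸ v1, --b--▸ v0
  v1 = a.(a.(0 + 0))\{b,c} :: --a--▸ v2
  v2 = (a.(0 + 0))\{b,c} :: --a--▸ v3
  v3 = (0 + 0)\{b,c} :: ∅
Partition-refinement fixed point:
  B0 = {u0, v0}
  B1 = {u1, v1}
  B2 = {u2, v2}
  B3 = {u3, v3}
u0 ∈ B0, v0 ∈ B0 → same block
Bisimilar ⇒ trace-equivalent.

YES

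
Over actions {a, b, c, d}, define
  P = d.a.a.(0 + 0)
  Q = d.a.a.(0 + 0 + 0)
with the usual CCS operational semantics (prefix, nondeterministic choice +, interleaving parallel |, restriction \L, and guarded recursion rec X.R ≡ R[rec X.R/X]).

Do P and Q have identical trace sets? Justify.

traces(P) = traces(Q)

LTS(P): 4 reachable states
  p0 = d.a.a.(0 + 0) ⊢ ··d··> p1
  p1 = a.a.(0 + 0) ⊢ ··a··> p2
  p2 = a.(0 + 0) ⊢ ··a··> p3
  p3 = 0 + 0 ⊢ stopped
LTS(Q): 4 reachable states
  q0 = d.a.a.(0 + 0 + 0) ⊢ ··d··> q1
  q1 = a.a.(0 + 0 + 0) ⊢ ··a··> q2
  q2 = a.(0 + 0 + 0) ⊢ ··a··> q3
  q3 = 0 + 0 + 0 ⊢ stopped
Coarsest stable partition (strong bisimilarity classes):
  B0 = {p0, q0}
  B1 = {p1, q1}
  B2 = {p2, q2}
  B3 = {p3, q3}
p0 ∈ B0, q0 ∈ B0 → same block
Bisimilar ⇒ trace-equivalent.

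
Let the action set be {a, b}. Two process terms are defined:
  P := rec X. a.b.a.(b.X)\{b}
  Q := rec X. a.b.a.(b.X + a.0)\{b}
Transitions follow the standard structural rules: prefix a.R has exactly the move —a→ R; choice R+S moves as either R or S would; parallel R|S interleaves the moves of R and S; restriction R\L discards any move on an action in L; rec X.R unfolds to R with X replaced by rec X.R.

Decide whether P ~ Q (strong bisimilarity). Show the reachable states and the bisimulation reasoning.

LTS(P): 4 reachable states
  u0 = rec X. a.b.a.(b.X)\{b} has moves ··a··> u1
  u1 = b.a.(b.(rec X. a.b.a.(b.X)\{b}))\{b} has moves ··b··> u2
  u2 = a.(b.(rec X. a.b.a.(b.X)\{b}))\{b} has moves ··a··> u3
  u3 = (b.(rec X. a.b.a.(b.X)\{b}))\{b} has moves ·
LTS(Q): 5 reachable states
  v0 = rec X. a.b.a.(b.X + a.0)\{b} has moves ··a··> v1
  v1 = b.a.(b.(rec X. a.b.a.(b.X + a.0)\{b}) + a.0)\{b} has moves ··b··> v2
  v2 = a.(b.(rec X. a.b.a.(b.X + a.0)\{b}) + a.0)\{b} has moves ··a··> v3
  v3 = (b.(rec X. a.b.a.(b.X + a.0)\{b}) + a.0)\{b} has moves ··a··> v4
  v4 = 0\{b} has moves ·
Partition-refinement fixed point:
  B0 = {u0}
  B1 = {u1}
  B2 = {u2, v3}
  B3 = {u3, v4}
  B4 = {v0}
  B5 = {v1}
  B6 = {v2}
u0 ∈ B0, v0 ∈ B4 → different blocks

not bisimilar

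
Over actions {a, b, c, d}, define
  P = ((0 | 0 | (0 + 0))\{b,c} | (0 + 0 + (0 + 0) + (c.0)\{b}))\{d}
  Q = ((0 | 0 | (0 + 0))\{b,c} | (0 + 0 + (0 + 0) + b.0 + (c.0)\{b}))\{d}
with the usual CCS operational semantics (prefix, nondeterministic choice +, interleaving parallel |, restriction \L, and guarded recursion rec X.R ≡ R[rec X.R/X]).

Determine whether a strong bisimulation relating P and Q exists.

P's transition system — 2 states:
  m0 = ((0 | 0 | (0 + 0))\{b,c} | (0 + 0 + (0 + 0) + (c.0)\{b}))\{d} has moves --c--▸ m1
  m1 = ((0 | 0 | (0 + 0))\{b,c} | 0\{b})\{d} has moves stopped
Q's transition system — 3 states:
  n0 = ((0 | 0 | (0 + 0))\{b,c} | (0 + 0 + (0 + 0) + b.0 + (c.0)\{b}))\{d} has moves --b--▸ n1, --c--▸ n2
  n1 = ((0 | 0 | (0 + 0))\{b,c} | 0)\{d} has moves stopped
  n2 = ((0 | 0 | (0 + 0))\{b,c} | 0\{b})\{d} has moves stopped
Bisimilarity quotient blocks:
  B0 = {m0}
  B1 = {m1, n1, n2}
  B2 = {n0}
m0 ∈ B0, n0 ∈ B2 → different blocks

P ≁ Q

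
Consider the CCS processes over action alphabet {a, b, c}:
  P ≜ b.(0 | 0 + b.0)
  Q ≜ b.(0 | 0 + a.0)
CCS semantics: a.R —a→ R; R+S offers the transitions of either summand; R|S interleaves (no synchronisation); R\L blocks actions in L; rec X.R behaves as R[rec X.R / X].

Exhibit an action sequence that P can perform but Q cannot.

bb

LTS(P): 3 reachable states
  u0 = b.(0 | 0 + b.0) :: -b-> u1
  u1 = 0 | 0 + b.0 :: -b-> u2
  u2 = 0 :: ·
LTS(Q): 3 reachable states
  v0 = b.(0 | 0 + a.0) :: -b-> v1
  v1 = 0 | 0 + a.0 :: -a-> v2
  v2 = 0 :: ·
Run σ = ⟨bb⟩ on P: start {u0}
  [1] b ⇒ {u1}
  [2] b ⇒ {u2}
  P completes σ.
Run σ = ⟨bb⟩ on Q: start {v0}
  [1] b ⇒ {v1}
  [2] b ⇒ no successor for Q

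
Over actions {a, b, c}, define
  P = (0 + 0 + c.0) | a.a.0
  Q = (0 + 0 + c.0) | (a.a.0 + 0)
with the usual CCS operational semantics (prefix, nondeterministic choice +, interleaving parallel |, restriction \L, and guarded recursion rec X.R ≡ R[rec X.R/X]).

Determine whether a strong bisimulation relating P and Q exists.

YES

P's transition system — 6 states:
  u0 = (0 + 0 + c.0) | a.a.0 → -a-> u1, -c-> u2
  u1 = (0 + 0 + c.0) | a.0 → -a-> u3, -c-> u4
  u2 = 0 | a.a.0 → -a-> u4
  u3 = (0 + 0 + c.0) | 0 → -c-> u5
  u4 = 0 | a.0 → -a-> u5
  u5 = 0 | 0 → (no moves)
Q's transition system — 6 states:
  v0 = (0 + 0 + c.0) | (a.a.0 + 0) → -a-> v1, -c-> v2
  v1 = (0 + 0 + c.0) | a.0 → -a-> v3, -c-> v4
  v2 = 0 | (a.a.0 + 0) → -a-> v4
  v3 = (0 + 0 + c.0) | 0 → -c-> v5
  v4 = 0 | a.0 → -a-> v5
  v5 = 0 | 0 → (no moves)
Bisimilarity quotient blocks:
  B0 = {u0, v0}
  B1 = {u1, v1}
  B2 = {u3, v3}
  B3 = {u5, v5}
  B4 = {u4, v4}
  B5 = {u2, v2}
u0 ∈ B0, v0 ∈ B0 → same block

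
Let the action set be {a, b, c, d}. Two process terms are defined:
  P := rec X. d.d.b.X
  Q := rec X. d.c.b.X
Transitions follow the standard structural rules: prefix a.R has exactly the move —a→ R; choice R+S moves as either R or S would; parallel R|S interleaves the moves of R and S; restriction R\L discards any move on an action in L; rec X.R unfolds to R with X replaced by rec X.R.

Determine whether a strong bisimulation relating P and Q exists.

LTS(P): 3 reachable states
  u0 = rec X. d.d.b.X :: =d=> u1
  u1 = d.b.(rec X. d.d.b.X) :: =d=> u2
  u2 = b.(rec X. d.d.b.X) :: =b=> u0
LTS(Q): 3 reachable states
  v0 = rec X. d.c.b.X :: =d=> v1
  v1 = c.b.(rec X. d.c.b.X) :: =c=> v2
  v2 = b.(rec X. d.c.b.X) :: =b=> v0
Coarsest stable partition (strong bisimilarity classes):
  B0 = {u0}
  B1 = {u1}
  B2 = {u2}
  B3 = {v0}
  B4 = {v1}
  B5 = {v2}
u0 ∈ B0, v0 ∈ B3 → different blocks

NO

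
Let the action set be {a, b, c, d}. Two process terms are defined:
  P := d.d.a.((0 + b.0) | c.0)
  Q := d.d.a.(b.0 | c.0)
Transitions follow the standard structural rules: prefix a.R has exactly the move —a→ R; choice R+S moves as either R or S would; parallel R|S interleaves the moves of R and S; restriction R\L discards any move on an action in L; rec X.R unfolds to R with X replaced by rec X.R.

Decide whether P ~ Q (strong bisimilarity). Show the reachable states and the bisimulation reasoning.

bisimilar

P's transition system — 7 states:
  m0 = d.d.a.((0 + b.0) | c.0) has moves ··d··> m1
  m1 = d.a.((0 + b.0) | c.0) has moves ··d··> m2
  m2 = a.((0 + b.0) | c.0) has moves ··a··> m3
  m3 = (0 + b.0) | c.0 has moves ··b··> m4, ··c··> m5
  m4 = 0 | c.0 has moves ··c··> m6
  m5 = (0 + b.0) | 0 has moves ··b··> m6
  m6 = 0 | 0 has moves deadlocked
Q's transition system — 7 states:
  n0 = d.d.a.(b.0 | c.0) has moves ··d··> n1
  n1 = d.a.(b.0 | c.0) has moves ··d··> n2
  n2 = a.(b.0 | c.0) has moves ··a··> n3
  n3 = b.0 | c.0 has moves ··b··> n4, ··c··> n5
  n4 = 0 | c.0 has moves ··c··> n6
  n5 = b.0 | 0 has moves ··b··> n6
  n6 = 0 | 0 has moves deadlocked
Coarsest stable partition (strong bisimilarity classes):
  B0 = {m0, n0}
  B1 = {m1, n1}
  B2 = {m2, n2}
  B3 = {m3, n3}
  B4 = {m5, n5}
  B5 = {m6, n6}
  B6 = {m4, n4}
m0 ∈ B0, n0 ∈ B0 → same block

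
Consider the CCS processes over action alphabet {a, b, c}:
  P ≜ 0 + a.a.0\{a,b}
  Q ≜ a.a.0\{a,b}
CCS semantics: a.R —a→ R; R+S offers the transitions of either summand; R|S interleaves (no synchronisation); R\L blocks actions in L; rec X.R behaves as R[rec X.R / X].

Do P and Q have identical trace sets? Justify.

YES

Reachable graph of P (3 states):
  p0 = 0 + a.a.0\{a,b} → -a-> p1
  p1 = a.0\{a,b} → -a-> p2
  p2 = 0\{a,b} → (no moves)
Reachable graph of Q (3 states):
  q0 = a.a.0\{a,b} → -a-> q1
  q1 = a.0\{a,b} → -a-> q2
  q2 = 0\{a,b} → (no moves)
Partition-refinement fixed point:
  B0 = {p0, q0}
  B1 = {p1, q1}
  B2 = {p2, q2}
p0 ∈ B0, q0 ∈ B0 → same block
Bisimilar ⇒ trace-equivalent.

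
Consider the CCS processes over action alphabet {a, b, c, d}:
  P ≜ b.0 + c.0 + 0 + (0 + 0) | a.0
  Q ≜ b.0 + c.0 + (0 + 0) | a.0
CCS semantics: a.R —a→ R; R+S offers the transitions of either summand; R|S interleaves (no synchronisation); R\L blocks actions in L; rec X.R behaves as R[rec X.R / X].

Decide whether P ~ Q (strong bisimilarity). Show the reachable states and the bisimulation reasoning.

Reachable graph of P (3 states):
  s0 = b.0 + c.0 + 0 + (0 + 0) | a.0 ⊢ =a=> s1, =b=> s2, =c=> s2
  s1 = (0 + 0) | 0 ⊢ deadlocked
  s2 = 0 ⊢ deadlocked
Reachable graph of Q (3 states):
  t0 = b.0 + c.0 + (0 + 0) | a.0 ⊢ =a=> t1, =b=> t2, =c=> t2
  t1 = (0 + 0) | 0 ⊢ deadlocked
  t2 = 0 ⊢ deadlocked
Coarsest stable partition (strong bisimilarity classes):
  B0 = {s0, t0}
  B1 = {s1, s2, t1, t2}
s0 ∈ B0, t0 ∈ B0 → same block

bisimilar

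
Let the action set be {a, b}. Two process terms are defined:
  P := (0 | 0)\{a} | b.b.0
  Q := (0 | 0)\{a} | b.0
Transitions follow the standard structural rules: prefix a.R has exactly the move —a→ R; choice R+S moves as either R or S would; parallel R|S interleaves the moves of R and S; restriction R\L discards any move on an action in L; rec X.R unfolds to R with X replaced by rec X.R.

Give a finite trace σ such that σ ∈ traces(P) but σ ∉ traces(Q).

Reachable graph of P (3 states):
  u0 = (0 | 0)\{a} | b.b.0 has moves ··b··> u1
  u1 = (0 | 0)\{a} | b.0 has moves ··b··> u2
  u2 = (0 | 0)\{a} | 0 has moves ·
Reachable graph of Q (2 states):
  v0 = (0 | 0)\{a} | b.0 has moves ··b··> v1
  v1 = (0 | 0)\{a} | 0 has moves ·
Run σ = ⟨bb⟩ on P: start {u0}
  [1] b ⇒ {u1}
  [2] b ⇒ {u2}
  ✓ P
Run σ = ⟨bb⟩ on Q: start {v0}
  [1] b ⇒ {v1}
  [2] b ⇒ ∅  — Q cannot continue

bb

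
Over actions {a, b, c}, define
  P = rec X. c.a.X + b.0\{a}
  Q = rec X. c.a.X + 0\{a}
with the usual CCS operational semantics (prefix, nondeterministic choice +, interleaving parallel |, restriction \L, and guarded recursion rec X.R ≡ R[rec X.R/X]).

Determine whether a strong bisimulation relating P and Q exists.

LTS(P): 3 reachable states
  s0 = rec X. c.a.X + b.0\{a} → ··b··> s1, ··c··> s2
  s1 = 0\{a} → (no moves)
  s2 = a.(rec X. c.a.X + b.0\{a}) → ··a··> s0
LTS(Q): 2 reachable states
  t0 = rec X. c.a.X + 0\{a} → ··c··> t1
  t1 = a.(rec X. c.a.X + 0\{a}) → ··a··> t0
Bisimilarity quotient blocks:
  B0 = {s0}
  B1 = {s1}
  B2 = {s2}
  B3 = {t0}
  B4 = {t1}
s0 ∈ B0, t0 ∈ B3 → different blocks

P ≁ Q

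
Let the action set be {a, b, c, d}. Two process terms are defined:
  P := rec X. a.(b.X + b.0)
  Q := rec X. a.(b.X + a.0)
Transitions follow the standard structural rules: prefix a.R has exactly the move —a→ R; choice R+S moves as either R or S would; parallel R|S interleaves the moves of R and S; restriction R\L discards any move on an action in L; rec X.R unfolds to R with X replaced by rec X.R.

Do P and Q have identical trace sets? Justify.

LTS(P): 3 reachable states
  s0 = rec X. a.(b.X + b.0) → -a-> s1
  s1 = b.(rec X. a.(b.X + b.0)) + b.0 → -b-> s0, -b-> s2
  s2 = 0 → stopped
LTS(Q): 3 reachable states
  t0 = rec X. a.(b.X + a.0) → -a-> t1
  t1 = b.(rec X. a.(b.X + a.0)) + a.0 → -a-> t2, -b-> t0
  t2 = 0 → stopped
Run σ = ⟨aa⟩ on Q: start {t0}
  after a @ step 1: {t1}
  after a @ step 2: {t2}
  — Q admits the full trace.
Run σ = ⟨aa⟩ on P: start {s0}
  after a @ step 1: {s1}
  after a @ step 2: ∅  — P cannot continue

NO — witness ⟨aa⟩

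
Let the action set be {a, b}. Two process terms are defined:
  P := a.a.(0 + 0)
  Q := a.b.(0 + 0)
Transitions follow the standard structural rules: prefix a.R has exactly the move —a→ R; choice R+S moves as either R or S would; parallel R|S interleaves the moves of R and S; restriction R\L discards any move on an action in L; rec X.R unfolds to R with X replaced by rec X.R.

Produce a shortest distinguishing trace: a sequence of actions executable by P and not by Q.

aa

P's transition system — 3 states:
  u0 = a.a.(0 + 0) | --a--▸ u1
  u1 = a.(0 + 0) | --a--▸ u2
  u2 = 0 + 0 | ·
Q's transition system — 3 states:
  v0 = a.b.(0 + 0) | --a--▸ v1
  v1 = b.(0 + 0) | --b--▸ v2
  v2 = 0 + 0 | ·
Trace ⟨aa⟩ through P, begin at {u0}:
  [1] a ⇒ {u1}
  [2] a ⇒ {u2}
  ✓ P
Trace ⟨aa⟩ through Q, begin at {v0}:
  [1] a ⇒ {v1}
  [2] a ⇒ ∅  — Q cannot continue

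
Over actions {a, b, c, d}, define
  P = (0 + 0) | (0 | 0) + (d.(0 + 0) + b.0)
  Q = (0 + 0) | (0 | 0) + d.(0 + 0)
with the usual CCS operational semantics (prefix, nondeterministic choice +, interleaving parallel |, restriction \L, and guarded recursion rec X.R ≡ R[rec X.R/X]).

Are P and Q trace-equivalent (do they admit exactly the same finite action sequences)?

traces(P) ≠ traces(Q) — witness ⟨b⟩

LTS(P): 3 reachable states
  m0 = (0 + 0) | (0 | 0) + (d.(0 + 0) + b.0) ⊢ —b→ m1, —d→ m2
  m1 = 0 ⊢ ∅
  m2 = 0 + 0 ⊢ ∅
LTS(Q): 2 reachable states
  n0 = (0 + 0) | (0 | 0) + d.(0 + 0) ⊢ —d→ n1
  n1 = 0 + 0 ⊢ ∅
Trace ⟨b⟩ through P, begin at {m0}:
  step 1 (b): {m1}
  P completes σ.
Trace ⟨b⟩ through Q, begin at {n0}:
  step 1 (b): ∅  — Q cannot continue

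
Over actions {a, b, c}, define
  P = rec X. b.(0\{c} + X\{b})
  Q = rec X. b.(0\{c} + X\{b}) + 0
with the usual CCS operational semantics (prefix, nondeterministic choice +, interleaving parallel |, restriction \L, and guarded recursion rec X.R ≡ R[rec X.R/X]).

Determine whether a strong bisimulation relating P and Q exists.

bisimilar

Reachable graph of P (2 states):
  p0 = rec X. b.(0\{c} + X\{b}) has moves —b→ p1
  p1 = 0\{c} + (rec X. b.(0\{c} + X\{b}))\{b} has moves stopped
Reachable graph of Q (2 states):
  q0 = rec X. b.(0\{c} + X\{b}) + 0 has moves —b→ q1
  q1 = 0\{c} + (rec X. b.(0\{c} + X\{b}) + 0)\{b} has moves stopped
Partition-refinement fixed point:
  B0 = {p0, q0}
  B1 = {p1, q1}
p0 ∈ B0, q0 ∈ B0 → same block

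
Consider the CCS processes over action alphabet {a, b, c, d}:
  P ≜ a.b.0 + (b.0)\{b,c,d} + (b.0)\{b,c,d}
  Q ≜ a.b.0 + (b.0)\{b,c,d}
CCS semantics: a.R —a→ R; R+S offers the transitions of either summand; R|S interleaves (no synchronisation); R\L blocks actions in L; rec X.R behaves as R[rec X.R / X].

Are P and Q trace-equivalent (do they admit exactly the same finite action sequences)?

trace-equivalent

P's transition system — 3 states:
  p0 = a.b.0 + (b.0)\{b,c,d} + (b.0)\{b,c,d} → —a→ p1
  p1 = b.0 → —b→ p2
  p2 = 0 → deadlocked
Q's transition system — 3 states:
  q0 = a.b.0 + (b.0)\{b,c,d} → —a→ q1
  q1 = b.0 → —b→ q2
  q2 = 0 → deadlocked
Partition-refinement fixed point:
  B0 = {p0, q0}
  B1 = {p1, q1}
  B2 = {p2, q2}
p0 ∈ B0, q0 ∈ B0 → same block
Bisimilar ⇒ trace-equivalent.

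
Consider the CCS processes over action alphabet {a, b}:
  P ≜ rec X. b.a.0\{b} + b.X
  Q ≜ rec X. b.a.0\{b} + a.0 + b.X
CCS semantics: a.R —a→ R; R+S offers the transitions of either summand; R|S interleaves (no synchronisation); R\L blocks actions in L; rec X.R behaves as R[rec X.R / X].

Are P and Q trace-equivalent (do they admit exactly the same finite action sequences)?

trace-distinct — witness ⟨a⟩

LTS(P): 3 reachable states
  m0 = rec X. b.a.0\{b} + b.X → =b=> m0, =b=> m1
  m1 = a.0\{b} → =a=> m2
  m2 = 0\{b} → stopped
LTS(Q): 4 reachable states
  n0 = rec X. b.a.0\{b} + a.0 + b.X → =a=> n1, =b=> n0, =b=> n2
  n1 = 0 → stopped
  n2 = a.0\{b} → =a=> n3
  n3 = 0\{b} → stopped
Run σ = ⟨a⟩ on Q: start {n0}
  after a @ step 1: {n1}
  ✓ Q
Run σ = ⟨a⟩ on P: start {m0}
  after a @ step 1: ∅ (P stuck)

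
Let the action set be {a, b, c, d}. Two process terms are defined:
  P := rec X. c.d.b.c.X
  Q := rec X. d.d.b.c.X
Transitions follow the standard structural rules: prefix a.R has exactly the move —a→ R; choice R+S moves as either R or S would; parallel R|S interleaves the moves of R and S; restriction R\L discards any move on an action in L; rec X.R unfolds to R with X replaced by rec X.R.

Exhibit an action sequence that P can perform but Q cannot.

c

Reachable graph of P (4 states):
  s0 = rec X. c.d.b.c.X :: ··c··> s1
  s1 = d.b.c.(rec X. c.d.b.c.X) :: ··d··> s2
  s2 = b.c.(rec X. c.d.b.c.X) :: ··b··> s3
  s3 = c.(rec X. c.d.b.c.X) :: ··c··> s0
Reachable graph of Q (4 states):
  t0 = rec X. d.d.b.c.X :: ··d··> t1
  t1 = d.b.c.(rec X. d.d.b.c.X) :: ··d··> t2
  t2 = b.c.(rec X. d.d.b.c.X) :: ··b··> t3
  t3 = c.(rec X. d.d.b.c.X) :: ··c··> t0
Executing c from P (initial set {s0}):
  step 1 (c): {s1}
  P completes σ.
Executing c from Q (initial set {t0}):
  step 1 (c): ∅ (Q stuck)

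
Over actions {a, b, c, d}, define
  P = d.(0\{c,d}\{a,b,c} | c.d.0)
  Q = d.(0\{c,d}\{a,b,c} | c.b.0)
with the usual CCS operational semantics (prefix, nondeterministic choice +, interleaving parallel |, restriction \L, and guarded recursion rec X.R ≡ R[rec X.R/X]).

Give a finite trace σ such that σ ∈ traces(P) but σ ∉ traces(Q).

Reachable graph of P (4 states):
  m0 = d.(0\{c,d}\{a,b,c} | c.d.0) → --d--▸ m1
  m1 = 0\{c,d}\{a,b,c} | c.d.0 → --c--▸ m2
  m2 = 0\{c,d}\{a,b,c} | d.0 → --d--▸ m3
  m3 = 0\{c,d}\{a,b,c} | 0 → ·
Reachable graph of Q (4 states):
  n0 = d.(0\{c,d}\{a,b,c} | c.b.0) → --d--▸ n1
  n1 = 0\{c,d}\{a,b,c} | c.b.0 → --c--▸ n2
  n2 = 0\{c,d}\{a,b,c} | b.0 → --b--▸ n3
  n3 = 0\{c,d}\{a,b,c} | 0 → ·
Executing dcd from P (initial set {m0}):
  step 1 (d): {m1}
  step 2 (c): {m2}
  step 3 (d): {m3}
  P completes σ.
Executing dcd from Q (initial set {n0}):
  step 1 (d): {n1}
  step 2 (c): {n2}
  step 3 (d): ∅ (Q stuck)

dcd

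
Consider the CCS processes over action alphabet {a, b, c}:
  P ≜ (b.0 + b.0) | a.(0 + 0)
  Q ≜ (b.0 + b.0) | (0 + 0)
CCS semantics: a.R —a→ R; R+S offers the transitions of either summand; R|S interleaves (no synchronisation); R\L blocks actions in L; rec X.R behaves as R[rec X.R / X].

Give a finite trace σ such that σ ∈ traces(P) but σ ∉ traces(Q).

LTS(P): 4 reachable states
  s0 = (b.0 + b.0) | a.(0 + 0) :: =a=> s1, =b=> s2
  s1 = (b.0 + b.0) | (0 + 0) :: =b=> s3
  s2 = 0 | a.(0 + 0) :: =a=> s3
  s3 = 0 | (0 + 0) :: deadlocked
LTS(Q): 2 reachable states
  t0 = (b.0 + b.0) | (0 + 0) :: =b=> t1
  t1 = 0 | (0 + 0) :: deadlocked
Executing a from P (initial set {s0}):
  after a @ step 1: {s1}
  — P admits the full trace.
Executing a from Q (initial set {t0}):
  after a @ step 1: ∅  — Q cannot continue

a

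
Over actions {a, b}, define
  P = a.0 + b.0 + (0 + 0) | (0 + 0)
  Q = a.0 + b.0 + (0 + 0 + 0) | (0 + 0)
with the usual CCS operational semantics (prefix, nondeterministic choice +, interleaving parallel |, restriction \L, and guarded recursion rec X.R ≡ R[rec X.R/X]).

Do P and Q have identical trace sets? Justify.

YES

Reachable graph of P (2 states):
  p0 = a.0 + b.0 + (0 + 0) | (0 + 0) → ··a··> p1, ··b··> p1
  p1 = 0 → ∅
Reachable graph of Q (2 states):
  q0 = a.0 + b.0 + (0 + 0 + 0) | (0 + 0) → ··a··> q1, ··b··> q1
  q1 = 0 → ∅
Coarsest stable partition (strong bisimilarity classes):
  B0 = {p0, q0}
  B1 = {p1, q1}
p0 ∈ B0, q0 ∈ B0 → same block
Bisimilar ⇒ trace-equivalent.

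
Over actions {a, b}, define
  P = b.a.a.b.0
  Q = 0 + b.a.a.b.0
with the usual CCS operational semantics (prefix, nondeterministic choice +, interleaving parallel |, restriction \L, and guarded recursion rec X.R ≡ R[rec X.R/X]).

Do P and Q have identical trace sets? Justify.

traces(P) = traces(Q)

P's transition system — 5 states:
  p0 = b.a.a.b.0 → -b-> p1
  p1 = a.a.b.0 → -a-> p2
  p2 = a.b.0 → -a-> p3
  p3 = b.0 → -b-> p4
  p4 = 0 → ∅
Q's transition system — 5 states:
  q0 = 0 + b.a.a.b.0 → -b-> q1
  q1 = a.a.b.0 → -a-> q2
  q2 = a.b.0 → -a-> q3
  q3 = b.0 → -b-> q4
  q4 = 0 → ∅
Coarsest stable partition (strong bisimilarity classes):
  B0 = {p0, q0}
  B1 = {p1, q1}
  B2 = {p2, q2}
  B3 = {p3, q3}
  B4 = {p4, q4}
p0 ∈ B0, q0 ∈ B0 → same block
Bisimilar ⇒ trace-equivalent.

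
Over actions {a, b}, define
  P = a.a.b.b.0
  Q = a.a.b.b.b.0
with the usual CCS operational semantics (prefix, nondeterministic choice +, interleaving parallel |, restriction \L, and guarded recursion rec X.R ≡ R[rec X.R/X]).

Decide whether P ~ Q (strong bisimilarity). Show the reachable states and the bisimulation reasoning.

NO

Reachable graph of P (5 states):
  u0 = a.a.b.b.0 | -a-> u1
  u1 = a.b.b.0 | -a-> u2
  u2 = b.b.0 | -b-> u3
  u3 = b.0 | -b-> u4
  u4 = 0 | stopped
Reachable graph of Q (6 states):
  v0 = a.a.b.b.b.0 | -a-> v1
  v1 = a.b.b.b.0 | -a-> v2
  v2 = b.b.b.0 | -b-> v3
  v3 = b.b.0 | -b-> v4
  v4 = b.0 | -b-> v5
  v5 = 0 | stopped
Coarsest stable partition (strong bisimilarity classes):
  B0 = {u0}
  B1 = {u1}
  B2 = {u2, v3}
  B3 = {u3, v4}
  B4 = {u4, v5}
  B5 = {v0}
  B6 = {v1}
  B7 = {v2}
u0 ∈ B0, v0 ∈ B5 → different blocks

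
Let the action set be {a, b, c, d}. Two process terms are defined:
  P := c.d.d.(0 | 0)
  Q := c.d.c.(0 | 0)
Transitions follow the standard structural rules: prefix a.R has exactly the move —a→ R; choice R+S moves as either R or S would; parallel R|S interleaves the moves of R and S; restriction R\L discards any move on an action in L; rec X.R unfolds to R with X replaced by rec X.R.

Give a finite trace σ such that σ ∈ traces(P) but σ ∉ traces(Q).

cdd

LTS(P): 4 reachable states
  u0 = c.d.d.(0 | 0) → =c=> u1
  u1 = d.d.(0 | 0) → =d=> u2
  u2 = d.(0 | 0) → =d=> u3
  u3 = 0 | 0 → stopped
LTS(Q): 4 reachable states
  v0 = c.d.c.(0 | 0) → =c=> v1
  v1 = d.c.(0 | 0) → =d=> v2
  v2 = c.(0 | 0) → =c=> v3
  v3 = 0 | 0 → stopped
Trace ⟨cdd⟩ through P, begin at {u0}:
  [1] c ⇒ {u1}
  [2] d ⇒ {u2}
  [3] d ⇒ {u3}
  — P admits the full trace.
Trace ⟨cdd⟩ through Q, begin at {v0}:
  [1] c ⇒ {v1}
  [2] d ⇒ {v2}
  [3] d ⇒ ∅ (Q stuck)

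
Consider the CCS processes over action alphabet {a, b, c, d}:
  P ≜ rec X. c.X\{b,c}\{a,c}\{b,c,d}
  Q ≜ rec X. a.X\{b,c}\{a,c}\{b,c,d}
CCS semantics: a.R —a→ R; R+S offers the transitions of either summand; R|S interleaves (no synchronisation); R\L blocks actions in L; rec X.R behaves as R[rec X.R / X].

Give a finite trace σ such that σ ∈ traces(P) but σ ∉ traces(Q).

P's transition system — 2 states:
  u0 = rec X. c.X\{b,c}\{a,c}\{b,c,d} → ··c··> u1
  u1 = (rec X. c.X\{b,c}\{a,c}\{b,c,d})\{b,c}\{a,c}\{b,c,d} → stopped
Q's transition system — 2 states:
  v0 = rec X. a.X\{b,c}\{a,c}\{b,c,d} → ··a··> v1
  v1 = (rec X. a.X\{b,c}\{a,c}\{b,c,d})\{b,c}\{a,c}\{b,c,d} → stopped
Trace ⟨c⟩ through P, begin at {u0}:
  after c @ step 1: {u1}
  ✓ P
Trace ⟨c⟩ through Q, begin at {v0}:
  after c @ step 1: no successor for Q

c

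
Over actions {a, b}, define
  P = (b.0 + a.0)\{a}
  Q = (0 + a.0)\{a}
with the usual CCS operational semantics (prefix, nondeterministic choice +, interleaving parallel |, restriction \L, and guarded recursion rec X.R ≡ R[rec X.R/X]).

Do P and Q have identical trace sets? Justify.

LTS(P): 2 reachable states
  m0 = (b.0 + a.0)\{a} ⊢ =b=> m1
  m1 = 0\{a} ⊢ deadlocked
LTS(Q): 1 reachable states
  n0 = (0 + a.0)\{a} ⊢ deadlocked
Run σ = ⟨b⟩ on P: start {m0}
  [1] b ⇒ {m1}
  — P admits the full trace.
Run σ = ⟨b⟩ on Q: start {n0}
  [1] b ⇒ no successor for Q

trace-distinct — witness ⟨b⟩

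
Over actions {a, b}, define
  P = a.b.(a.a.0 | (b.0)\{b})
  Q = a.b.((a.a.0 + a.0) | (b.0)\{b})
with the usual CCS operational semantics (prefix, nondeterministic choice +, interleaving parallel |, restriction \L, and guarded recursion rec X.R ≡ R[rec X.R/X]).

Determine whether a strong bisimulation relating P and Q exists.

NO

Reachable graph of P (5 states):
  s0 = a.b.(a.a.0 | (b.0)\{b}) → =a=> s1
  s1 = b.(a.a.0 | (b.0)\{b}) → =b=> s2
  s2 = a.a.0 | (b.0)\{b} → =a=> s3
  s3 = a.0 | (b.0)\{b} → =a=> s4
  s4 = 0 | (b.0)\{b} → deadlocked
Reachable graph of Q (5 states):
  t0 = a.b.((a.a.0 + a.0) | (b.0)\{b}) → =a=> t1
  t1 = b.((a.a.0 + a.0) | (b.0)\{b}) → =b=> t2
  t2 = (a.a.0 + a.0) | (b.0)\{b} → =a=> t3, =a=> t4
  t3 = 0 | (b.0)\{b} → deadlocked
  t4 = a.0 | (b.0)\{b} → =a=> t3
Coarsest stable partition (strong bisimilarity classes):
  B0 = {s0}
  B1 = {s1}
  B2 = {s2}
  B3 = {s3, t4}
  B4 = {s4, t3}
  B5 = {t0}
  B6 = {t1}
  B7 = {t2}
s0 ∈ B0, t0 ∈ B5 → different blocks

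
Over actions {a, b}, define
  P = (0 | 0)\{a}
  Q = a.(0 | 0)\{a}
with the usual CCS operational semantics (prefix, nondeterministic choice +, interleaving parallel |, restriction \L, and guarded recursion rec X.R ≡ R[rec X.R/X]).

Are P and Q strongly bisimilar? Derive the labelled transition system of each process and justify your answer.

LTS(P): 1 reachable states
  m0 = (0 | 0)\{a} has moves ∅
LTS(Q): 2 reachable states
  n0 = a.(0 | 0)\{a} has moves =a=> n1
  n1 = (0 | 0)\{a} has moves ∅
Coarsest stable partition (strong bisimilarity classes):
  B0 = {m0, n1}
  B1 = {n0}
m0 ∈ B0, n0 ∈ B1 → different blocks

NO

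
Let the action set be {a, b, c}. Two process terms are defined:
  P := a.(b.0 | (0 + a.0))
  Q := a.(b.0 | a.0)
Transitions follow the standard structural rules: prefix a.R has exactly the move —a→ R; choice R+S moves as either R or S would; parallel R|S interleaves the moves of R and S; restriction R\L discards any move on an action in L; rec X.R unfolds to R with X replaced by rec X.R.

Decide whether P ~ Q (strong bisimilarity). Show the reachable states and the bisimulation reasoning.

YES

P's transition system — 5 states:
  p0 = a.(b.0 | (0 + a.0)) ⊢ =a=> p1
  p1 = b.0 | (0 + a.0) ⊢ =a=> p2, =b=> p3
  p2 = b.0 | 0 ⊢ =b=> p4
  p3 = 0 | (0 + a.0) ⊢ =a=> p4
  p4 = 0 | 0 ⊢ ∅
Q's transition system — 5 states:
  q0 = a.(b.0 | a.0) ⊢ =a=> q1
  q1 = b.0 | a.0 ⊢ =a=> q2, =b=> q3
  q2 = b.0 | 0 ⊢ =b=> q4
  q3 = 0 | a.0 ⊢ =a=> q4
  q4 = 0 | 0 ⊢ ∅
Bisimilarity quotient blocks:
  B0 = {p0, q0}
  B1 = {p1, q1}
  B2 = {p3, q3}
  B3 = {p4, q4}
  B4 = {p2, q2}
p0 ∈ B0, q0 ∈ B0 → same block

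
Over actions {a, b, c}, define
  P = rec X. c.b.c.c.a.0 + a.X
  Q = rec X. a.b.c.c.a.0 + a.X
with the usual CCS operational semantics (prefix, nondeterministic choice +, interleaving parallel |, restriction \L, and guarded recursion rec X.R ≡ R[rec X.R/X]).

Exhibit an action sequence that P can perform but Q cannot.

c

LTS(P): 6 reachable states
  u0 = rec X. c.b.c.c.a.0 + a.X has moves -a-> u0, -c-> u1
  u1 = b.c.c.a.0 has moves -b-> u2
  u2 = c.c.a.0 has moves -c-> u3
  u3 = c.a.0 has moves -c-> u4
  u4 = a.0 has moves -a-> u5
  u5 = 0 has moves ∅
LTS(Q): 6 reachable states
  v0 = rec X. a.b.c.c.a.0 + a.X has moves -a-> v0, -a-> v1
  v1 = b.c.c.a.0 has moves -b-> v2
  v2 = c.c.a.0 has moves -c-> v3
  v3 = c.a.0 has moves -c-> v4
  v4 = a.0 has moves -a-> v5
  v5 = 0 has moves ∅
Run σ = ⟨c⟩ on P: start {u0}
  [1] c ⇒ {u1}
  ✓ P
Run σ = ⟨c⟩ on Q: start {v0}
  [1] c ⇒ ∅ (Q stuck)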